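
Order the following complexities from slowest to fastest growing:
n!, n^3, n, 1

Ordered by growth rate: 1 < n < n^3 < n!.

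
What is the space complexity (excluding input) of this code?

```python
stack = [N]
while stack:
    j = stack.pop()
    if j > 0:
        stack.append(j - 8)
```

Space complexity: O(1).
Only a constant amount of auxiliary storage is used; nothing grows with n.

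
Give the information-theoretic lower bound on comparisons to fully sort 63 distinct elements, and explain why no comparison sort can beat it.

A comparison sort is a binary decision tree whose leaves are the 63! = 1982608315404440064116146708361898137544773690227268628106279599612729753600000000000000 possible output permutations. A binary tree with L leaves has height >= ceil(log_2(L)). So any comparison sort needs >= ceil(log_2(63!)) = 290 comparisons in the worst case.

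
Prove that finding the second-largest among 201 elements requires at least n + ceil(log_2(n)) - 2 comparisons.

Lower bound (adversary): identifying the maximum requires 201-1 comparisons (each eliminates one candidate). Assign weight 1 to each element; on each comparison the adversary lets the heavier side win and gives it the loser's weight. The max ends with weight 201, but each comparison it wins at most doubles its weight, so the max must win >= ceil(log_2(201)) = 8 comparisons. The second-largest is one of those 8 direct losers to the max, and identifying which one is largest needs >= 8-1 further comparisons. Total >= 201-1 + 8-1 = 207.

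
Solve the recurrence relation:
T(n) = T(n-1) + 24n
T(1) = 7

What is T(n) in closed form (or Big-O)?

Unrolling: T(n) = 7 + 24*(2 + 3 + ... + n) = 7 + 24*(n(n+1)/2 - 1) = O(n^2).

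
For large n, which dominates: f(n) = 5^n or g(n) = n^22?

f(n) = 5^n grows faster: any exponential with base > 1 dominates every polynomial.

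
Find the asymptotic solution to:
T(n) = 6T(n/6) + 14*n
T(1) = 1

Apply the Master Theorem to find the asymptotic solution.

a=6, b=6, f(n)=14*n. log_6(6) = 1. Case 2: T(n) = O(n log n).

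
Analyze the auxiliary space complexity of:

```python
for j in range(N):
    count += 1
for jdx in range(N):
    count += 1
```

Space complexity: O(1).
Only a constant amount of auxiliary storage is used; nothing grows with n.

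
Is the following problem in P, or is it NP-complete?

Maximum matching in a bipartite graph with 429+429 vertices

This problem is in P: Hopcroft-Karp runs in O(E sqrt(V)).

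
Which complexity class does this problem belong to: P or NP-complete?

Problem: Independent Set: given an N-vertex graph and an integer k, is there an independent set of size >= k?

This problem is NP-complete: complement of Clique (with k part of the input).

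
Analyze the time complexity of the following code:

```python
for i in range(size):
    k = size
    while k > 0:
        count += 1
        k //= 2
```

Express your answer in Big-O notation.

Time complexity: O(n log n).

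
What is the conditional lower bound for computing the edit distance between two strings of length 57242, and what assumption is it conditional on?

Under SETH (the Strong Exponential Time Hypothesis), edit distance on length-57242 strings cannot be computed in O(n^(2-epsilon)) time for any epsilon > 0 (Backurs-Indyk). The reduction is from CNF-SAT via the orthogonal vectors problem.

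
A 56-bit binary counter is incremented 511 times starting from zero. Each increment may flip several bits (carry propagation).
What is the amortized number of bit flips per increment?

Bit i flips on every 2^i-th increment, so over 511 increments bit i flips floor(511/2^i) times. Summing over i: total flips < 2 * 511. Amortized: < 2 = O(1) per increment.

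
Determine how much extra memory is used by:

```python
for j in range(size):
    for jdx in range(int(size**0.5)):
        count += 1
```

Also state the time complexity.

Space complexity: O(1).
Only a constant amount of auxiliary storage is used; nothing grows with n.
Time complexity: O(n * sqrt(n)).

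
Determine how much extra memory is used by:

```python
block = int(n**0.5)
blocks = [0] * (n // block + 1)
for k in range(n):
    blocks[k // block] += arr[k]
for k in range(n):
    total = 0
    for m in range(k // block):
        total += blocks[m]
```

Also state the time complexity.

Space complexity: O(sqrt(n)).
Storage scales with sqrt(n).
Time complexity: O(n * sqrt(n)).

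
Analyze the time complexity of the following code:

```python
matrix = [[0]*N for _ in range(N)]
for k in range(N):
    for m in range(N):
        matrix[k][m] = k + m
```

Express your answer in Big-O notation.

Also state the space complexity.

Time complexity: O(n^2).
Space complexity: O(n^2).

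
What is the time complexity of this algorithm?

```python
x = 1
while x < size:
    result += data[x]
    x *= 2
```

Time complexity: O(log n).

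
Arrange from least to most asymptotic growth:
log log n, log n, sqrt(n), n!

Ordered by growth rate: log log n < log n < sqrt(n) < n!.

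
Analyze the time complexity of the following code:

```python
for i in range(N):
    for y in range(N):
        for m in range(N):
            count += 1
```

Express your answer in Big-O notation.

Time complexity: O(n^3).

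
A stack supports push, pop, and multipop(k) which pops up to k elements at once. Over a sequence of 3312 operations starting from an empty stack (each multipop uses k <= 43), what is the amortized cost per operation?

Each element is pushed exactly once and popped at most once (whether by pop or as part of a multipop). So the total number of individual pops over the whole sequence is at most the number of pushes, which is at most 3312. Total work <= 2 * 3312, hence O(1) amortized per operation.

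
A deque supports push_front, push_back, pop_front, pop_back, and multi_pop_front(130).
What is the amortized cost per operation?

Assign 2 credits to each push operation. A pop uses 1 saved credit. multi_pop_front(130) uses up to 130 saved credits from previous pushes. Credits never go negative. Amortized cost is O(1).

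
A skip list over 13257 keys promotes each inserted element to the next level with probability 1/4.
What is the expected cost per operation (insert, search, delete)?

Expected number of levels is O(log_4(13257)) = O(log n). A search visits O(1) expected nodes per level over O(log n) levels. Insert/delete are a search plus O(1) pointer updates per level. Expected O(log n) per operation.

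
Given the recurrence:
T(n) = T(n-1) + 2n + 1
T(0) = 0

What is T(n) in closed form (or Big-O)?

Dominant term in sum is 2*sum(i, i=1..n) = 2*n*(n+1)/2 = O(n^2).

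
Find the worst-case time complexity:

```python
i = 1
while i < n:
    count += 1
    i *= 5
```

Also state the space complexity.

Time complexity: O(log n).
Space complexity: O(1).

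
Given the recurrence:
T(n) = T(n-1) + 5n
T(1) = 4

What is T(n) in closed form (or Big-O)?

Unrolling: T(n) = 4 + 5*(2 + 3 + ... + n) = 4 + 5*(n(n+1)/2 - 1) = O(n^2).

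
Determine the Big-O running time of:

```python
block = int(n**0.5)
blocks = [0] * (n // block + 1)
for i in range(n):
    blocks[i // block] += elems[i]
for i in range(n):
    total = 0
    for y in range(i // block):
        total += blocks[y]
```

Time complexity: O(n * sqrt(n)).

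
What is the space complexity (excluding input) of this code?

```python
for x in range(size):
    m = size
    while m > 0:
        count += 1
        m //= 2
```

Space complexity: O(1).
Only a constant amount of auxiliary storage is used; nothing grows with n.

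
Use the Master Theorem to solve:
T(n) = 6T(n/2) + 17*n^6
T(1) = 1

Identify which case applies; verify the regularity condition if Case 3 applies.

a=6, b=2, f(n)=17*n^6.
log_2(6) = 2.585 < 6.
f(n) = Omega(n^(2.585+epsilon)) for some epsilon > 0, so Case 3 is the candidate.
Regularity: a*f(n/b) = 6*17*(n/2)^6 = (6/64)*17*n^6 <= c*f(n) with c = 6/64 < 1. Satisfied.
Case 3: T(n) = Theta(n^6).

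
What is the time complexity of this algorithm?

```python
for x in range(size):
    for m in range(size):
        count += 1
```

Time complexity: O(n^2).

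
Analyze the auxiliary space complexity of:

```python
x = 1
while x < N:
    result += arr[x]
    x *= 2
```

Space complexity: O(1).
Only a constant amount of auxiliary storage is used; nothing grows with n.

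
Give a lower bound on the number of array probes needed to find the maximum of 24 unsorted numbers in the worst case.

Adversary: any unprobed cell could hold a value larger than everything seen so far. If fewer than 24 cells are probed, the adversary places the max in an unprobed cell. So all 24 cells must be examined; together with 24-1 comparisons this is tight.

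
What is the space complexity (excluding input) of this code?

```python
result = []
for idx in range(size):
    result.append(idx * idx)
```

Space complexity: O(n).
Auxiliary storage grows linearly with the input size n in the worst case.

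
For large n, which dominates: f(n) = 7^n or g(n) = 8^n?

g(n) = 8^n grows faster: (8/7)^n -> infinity since 8/7 > 1.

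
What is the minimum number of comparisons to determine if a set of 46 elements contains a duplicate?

Determining if 46 elements are all distinct requires Omega(n log n) comparisons in the comparison model. This follows from the element distinctness lower bound.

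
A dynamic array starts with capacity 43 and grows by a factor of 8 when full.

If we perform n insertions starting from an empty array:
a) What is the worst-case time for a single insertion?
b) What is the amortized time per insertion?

(a) Worst-case single insertion: O(n) -- when the array is full at capacity c, the resize copies all c elements, and c can be Theta(n).
(b) Resizes happen at sizes 43, 344, 2752, ... Total copy cost for n insertions: 43 + 344 + ... = O(n) (geometric series with ratio 1/8). Amortized cost per insertion: O(n)/n = O(1).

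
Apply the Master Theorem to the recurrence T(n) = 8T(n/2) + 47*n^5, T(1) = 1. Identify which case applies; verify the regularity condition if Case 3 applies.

a=8, b=2, f(n)=47*n^5.
log_2(8) = 3 < 5.
f(n) = Omega(n^(3+epsilon)) for some epsilon > 0, so Case 3 is the candidate.
Regularity: a*f(n/b) = 8*47*(n/2)^5 = (8/32)*47*n^5 <= c*f(n) with c = 8/32 < 1. Satisfied.
Case 3: T(n) = Theta(n^5).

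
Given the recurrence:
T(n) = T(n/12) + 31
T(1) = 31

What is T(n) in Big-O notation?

Each step divides n by 12 and adds 31. After log_12(n) steps, T(n) = O(log n).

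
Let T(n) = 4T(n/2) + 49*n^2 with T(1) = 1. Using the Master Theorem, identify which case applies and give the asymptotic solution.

a=4, b=2, f(n)=49*n^2.
log_2(4) = 2, so n^(log_b(a)) = n^2.
f(n) = Theta(n^2), so Case 2 applies.
T(n) = Theta(n^2 log n).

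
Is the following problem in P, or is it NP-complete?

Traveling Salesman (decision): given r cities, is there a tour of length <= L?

This problem is NP-complete: reduces from Hamiltonian Cycle.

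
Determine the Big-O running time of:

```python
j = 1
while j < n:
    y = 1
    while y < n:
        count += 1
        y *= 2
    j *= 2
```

Time complexity: O(log^2 n).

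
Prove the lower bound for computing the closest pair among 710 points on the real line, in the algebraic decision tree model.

Reduction from element distinctness: given 710 reals, the closest-pair distance is 0 iff two are equal. Element distinctness has an Omega(n log n) lower bound in the algebraic decision tree model (Ben-Or). Therefore closest pair on a line also requires Omega(n log n). Sorting then a linear scan achieves this.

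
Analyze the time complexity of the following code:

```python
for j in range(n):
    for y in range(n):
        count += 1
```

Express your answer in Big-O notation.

Time complexity: O(n^2).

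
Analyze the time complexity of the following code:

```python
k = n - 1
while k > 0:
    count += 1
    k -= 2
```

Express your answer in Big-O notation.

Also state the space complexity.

Time complexity: O(n).
Space complexity: O(1).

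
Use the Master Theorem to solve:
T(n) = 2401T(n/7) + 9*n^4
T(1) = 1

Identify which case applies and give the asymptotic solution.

a=2401, b=7, f(n)=9*n^4.
log_7(2401) = 4, so n^(log_b(a)) = n^4.
f(n) = Theta(n^4), so Case 2 applies.
T(n) = Theta(n^4 log n).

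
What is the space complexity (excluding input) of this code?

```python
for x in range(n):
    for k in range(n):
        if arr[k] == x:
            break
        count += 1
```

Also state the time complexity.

Space complexity: O(1).
Only a constant amount of auxiliary storage is used; nothing grows with n.
Time complexity: O(n^2).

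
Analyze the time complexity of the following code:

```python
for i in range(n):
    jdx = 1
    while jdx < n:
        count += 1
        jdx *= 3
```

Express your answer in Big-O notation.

Time complexity: O(n log n).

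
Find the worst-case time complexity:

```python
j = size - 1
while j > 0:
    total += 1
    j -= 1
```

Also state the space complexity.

Time complexity: O(n).
Space complexity: O(1).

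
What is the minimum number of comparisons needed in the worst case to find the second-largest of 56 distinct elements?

Lower bound: finding the max needs 56-1 comparisons. By the adversary weight-doubling argument, the max must personally win >= ceil(log_2(56)) = 6 comparisons; the 2nd-largest is among those 6 losers, needing 6-1 more comparisons. Total >= 56-1 + 6-1 = 60. A balanced knockout tournament achieves this.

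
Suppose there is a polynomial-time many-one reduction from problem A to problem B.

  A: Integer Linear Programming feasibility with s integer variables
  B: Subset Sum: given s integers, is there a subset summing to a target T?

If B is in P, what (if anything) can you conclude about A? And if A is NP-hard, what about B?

A poly-time reduction A <=_p B means any A-instance can be transformed to a B-instance in poly time.
If B is in P: compose the reduction with B's poly-time algorithm to solve A in poly time, so A is in P.
If A is NP-hard: every NP problem reduces to A, which reduces to B; composing reductions, every NP problem reduces to B, so B is NP-hard.
(Here in fact A is NP-complete and B is NP-complete.)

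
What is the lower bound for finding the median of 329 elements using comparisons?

To find the median of 329 elements, every element must be compared at least once, so the lower bound is Omega(n). The BFPRT algorithm achieves O(n), making this tight.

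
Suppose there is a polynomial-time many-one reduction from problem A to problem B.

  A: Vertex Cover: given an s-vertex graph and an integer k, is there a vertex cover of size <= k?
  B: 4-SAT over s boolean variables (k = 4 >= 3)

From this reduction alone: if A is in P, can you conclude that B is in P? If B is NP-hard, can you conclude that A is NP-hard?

A poly-time reduction A <=_p B transfers tractability DOWN (B easy => A easy) and hardness UP (A hard => B hard), not the reverse.
From A in P, the reduction alone does NOT give B in P: any problem in P trivially reduces to SAT, yet SAT is not known to be in P.
From B NP-hard, the reduction alone does NOT give A NP-hard: again, easy problems reduce to hard ones.
(Here in fact A is NP-complete and B is NP-complete.)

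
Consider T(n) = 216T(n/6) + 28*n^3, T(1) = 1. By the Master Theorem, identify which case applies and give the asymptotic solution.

a=216, b=6, f(n)=28*n^3.
log_6(216) = 3, so n^(log_b(a)) = n^3.
f(n) = Theta(n^3), so Case 2 applies.
T(n) = Theta(n^3 log n).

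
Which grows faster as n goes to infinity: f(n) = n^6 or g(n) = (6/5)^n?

g(n) = (6/5)^n grows faster: (6/5)^n is exponential with base 6/5 > 1, dominating every polynomial.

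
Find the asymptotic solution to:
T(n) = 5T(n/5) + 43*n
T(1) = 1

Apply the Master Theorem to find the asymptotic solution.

a=5, b=5, f(n)=43*n. log_5(5) = 1. Case 2: T(n) = O(n log n).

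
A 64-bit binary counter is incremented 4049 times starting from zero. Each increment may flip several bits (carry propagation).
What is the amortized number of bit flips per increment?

Bit i flips on every 2^i-th increment, so over 4049 increments bit i flips floor(4049/2^i) times. Summing over i: total flips < 2 * 4049. Amortized: < 2 = O(1) per increment.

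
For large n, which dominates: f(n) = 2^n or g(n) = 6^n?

g(n) = 6^n grows faster: (6/2)^n -> infinity since 6/2 > 1.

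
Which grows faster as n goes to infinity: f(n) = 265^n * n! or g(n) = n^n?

f(n) = 265^n * n! grows faster: by Stirling n! ~ sqrt(2 pi n)(n/e)^n, so 265^n n! / n^n ~ (265/e)^n sqrt(2 pi n) -> infinity since 265/e > 1.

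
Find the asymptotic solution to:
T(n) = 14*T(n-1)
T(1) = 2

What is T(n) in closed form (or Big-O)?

Each step multiplies by 14. T(n) = T(1)*14^(n-1) = 2*14^(n-1).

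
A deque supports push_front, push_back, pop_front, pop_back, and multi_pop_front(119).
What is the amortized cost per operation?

Assign 2 credits to each push operation. A pop uses 1 saved credit. multi_pop_front(119) uses up to 119 saved credits from previous pushes. Credits never go negative. Amortized cost is O(1).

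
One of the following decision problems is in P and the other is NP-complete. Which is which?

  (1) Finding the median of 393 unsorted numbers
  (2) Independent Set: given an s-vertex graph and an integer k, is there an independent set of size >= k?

(1) is P: linear-time selection (median-of-medians) runs in O(n).
(2) is NP-complete: complement of Clique (with k part of the input).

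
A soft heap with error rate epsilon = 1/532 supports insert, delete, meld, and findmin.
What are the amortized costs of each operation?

Soft heaps (Chazelle) allow up to an epsilon = 1/532 fraction of elements to have corrupted (raised) keys. Insert is O(log(1/epsilon)) = O(log 532) amortized -- the structure maintains heap-ordered binary trees of rank bounded by O(log(1/epsilon)). Meld concatenates root lists: O(1) amortized. Delete and findmin are O(1) amortized.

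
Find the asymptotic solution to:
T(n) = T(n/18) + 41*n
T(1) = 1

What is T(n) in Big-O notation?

Geometric series: 41*n*(1 + 1/18 + 1/18^2 + ...) = O(n). T(n) = O(n).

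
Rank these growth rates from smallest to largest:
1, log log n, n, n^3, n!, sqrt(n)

Ordered by growth rate: 1 < log log n < sqrt(n) < n < n^3 < n!.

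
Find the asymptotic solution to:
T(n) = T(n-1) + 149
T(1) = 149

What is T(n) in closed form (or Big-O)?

Unrolling: T(n) = T(n-1) + 149 = T(n-2) + 2*149 = ... = T(1) + (n-1)*149 = 149 + (n-1)*149 = 149n.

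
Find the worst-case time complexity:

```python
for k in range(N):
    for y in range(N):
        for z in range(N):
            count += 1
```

Time complexity: O(n^3).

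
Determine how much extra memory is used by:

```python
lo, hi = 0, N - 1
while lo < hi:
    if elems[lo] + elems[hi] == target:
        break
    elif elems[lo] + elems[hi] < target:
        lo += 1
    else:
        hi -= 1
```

Space complexity: O(1).
Only a constant amount of auxiliary storage is used; nothing grows with n.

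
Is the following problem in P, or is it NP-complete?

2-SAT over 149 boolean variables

This problem is in P: 2-SAT is solvable in linear time via implication-graph SCCs.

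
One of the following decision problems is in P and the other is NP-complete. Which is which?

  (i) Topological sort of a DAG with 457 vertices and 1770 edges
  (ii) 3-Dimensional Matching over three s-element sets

(i) is P: DFS-based topological sort runs in O(V+E).
(ii) is NP-complete: one of Karp's 21 NP-complete problems.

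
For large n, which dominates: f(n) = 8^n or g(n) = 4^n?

f(n) = 8^n grows faster: (8/4)^n -> infinity since 8/4 > 1.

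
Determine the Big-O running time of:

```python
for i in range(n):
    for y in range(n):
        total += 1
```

Time complexity: O(n^2).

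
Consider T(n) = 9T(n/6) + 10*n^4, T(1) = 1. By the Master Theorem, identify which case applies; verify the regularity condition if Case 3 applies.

a=9, b=6, f(n)=10*n^4.
log_6(9) = 1.226 < 4.
f(n) = Omega(n^(1.226+epsilon)) for some epsilon > 0, so Case 3 is the candidate.
Regularity: a*f(n/b) = 9*10*(n/6)^4 = (9/1296)*10*n^4 <= c*f(n) with c = 9/1296 < 1. Satisfied.
Case 3: T(n) = Theta(n^4).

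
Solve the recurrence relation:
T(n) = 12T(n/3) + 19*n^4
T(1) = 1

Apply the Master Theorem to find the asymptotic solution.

a=12, b=3, f(n)=19*n^4. log_3(12) = 2.262 < 4. Case 3: T(n) = O(n^4).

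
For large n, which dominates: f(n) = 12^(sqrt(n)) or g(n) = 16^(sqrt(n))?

g(n) = 16^(sqrt(n)) grows faster: ratio is (16/12)^(sqrt(n)) -> infinity since 16/12 > 1.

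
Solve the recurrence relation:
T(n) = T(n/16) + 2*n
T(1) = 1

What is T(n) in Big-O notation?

Geometric series: 2*n*(1 + 1/16 + 1/16^2 + ...) = O(n). T(n) = O(n).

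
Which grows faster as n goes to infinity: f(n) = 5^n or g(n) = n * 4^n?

f(n) = 5^n grows faster: 5^n / (n 4^n) = (5/4)^n / n -> infinity since 5/4 > 1.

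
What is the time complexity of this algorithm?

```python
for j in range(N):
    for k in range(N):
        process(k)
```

Time complexity: O(n^2).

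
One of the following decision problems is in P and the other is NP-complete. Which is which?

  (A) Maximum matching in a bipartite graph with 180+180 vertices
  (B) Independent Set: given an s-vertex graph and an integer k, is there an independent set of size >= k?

(A) is P: Hopcroft-Karp runs in O(E sqrt(V)).
(B) is NP-complete: complement of Clique (with k part of the input).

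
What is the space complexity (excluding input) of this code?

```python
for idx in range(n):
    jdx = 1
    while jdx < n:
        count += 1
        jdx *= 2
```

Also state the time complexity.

Space complexity: O(1).
Only a constant amount of auxiliary storage is used; nothing grows with n.
Time complexity: O(n log n).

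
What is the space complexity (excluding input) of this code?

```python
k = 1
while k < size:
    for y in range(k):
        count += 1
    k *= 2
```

Space complexity: O(1).
Only a constant amount of auxiliary storage is used; nothing grows with n.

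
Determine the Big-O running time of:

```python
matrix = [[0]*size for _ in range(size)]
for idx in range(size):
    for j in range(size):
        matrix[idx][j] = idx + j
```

Time complexity: O(n^2).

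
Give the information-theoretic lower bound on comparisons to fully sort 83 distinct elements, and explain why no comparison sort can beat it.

A comparison sort is a binary decision tree whose leaves are the 83! = 39455239697206586511897471180120610571436503407643446275224357528369751562996629334879591940103770870906880000000000000000000 possible output permutations. A binary tree with L leaves has height >= ceil(log_2(L)). So any comparison sort needs >= ceil(log_2(83!)) = 414 comparisons in the worst case.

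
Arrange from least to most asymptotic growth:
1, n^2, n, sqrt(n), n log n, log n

Ordered by growth rate: 1 < log n < sqrt(n) < n < n log n < n^2.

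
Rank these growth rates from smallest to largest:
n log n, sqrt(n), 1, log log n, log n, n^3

Ordered by growth rate: 1 < log log n < log n < sqrt(n) < n log n < n^3.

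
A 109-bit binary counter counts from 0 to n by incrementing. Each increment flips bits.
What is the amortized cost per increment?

Bit i flips every 2^i increments. Total flips over n increments: sum_{i=0}^{109} n/2^i < 2n. Amortized cost: 2n/n = O(1).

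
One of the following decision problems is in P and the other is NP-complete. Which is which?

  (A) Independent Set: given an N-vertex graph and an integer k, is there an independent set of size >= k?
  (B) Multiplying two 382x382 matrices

(A) is NP-complete: complement of Clique (with k part of the input).
(B) is P: the schoolbook algorithm runs in O(n^3).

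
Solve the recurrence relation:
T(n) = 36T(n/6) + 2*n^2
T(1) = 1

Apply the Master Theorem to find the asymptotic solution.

a=36, b=6, f(n)=2*n^2. log_6(36) = 2. Case 2: T(n) = O(n^2 log n).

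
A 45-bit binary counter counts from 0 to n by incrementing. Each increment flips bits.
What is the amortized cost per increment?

Bit i flips every 2^i increments. Total flips over n increments: sum_{i=0}^{45} n/2^i < 2n. Amortized cost: 2n/n = O(1).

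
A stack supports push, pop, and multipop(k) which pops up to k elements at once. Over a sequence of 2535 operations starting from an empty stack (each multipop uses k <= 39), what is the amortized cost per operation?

Each element is pushed exactly once and popped at most once (whether by pop or as part of a multipop). So the total number of individual pops over the whole sequence is at most the number of pushes, which is at most 2535. Total work <= 2 * 2535, hence O(1) amortized per operation.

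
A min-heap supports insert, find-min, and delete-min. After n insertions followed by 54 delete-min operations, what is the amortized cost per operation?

Insert takes O(log n) worst case. Delete-min takes O(log n). Over a sequence of n inserts and 54 delete-mins, total cost is O((n + 54) log n). Amortized per operation: O(log n).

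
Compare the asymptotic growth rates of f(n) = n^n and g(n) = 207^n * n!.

g(n) = 207^n * n! grows faster: by Stirling n! ~ sqrt(2 pi n)(n/e)^n, so 207^n n! / n^n ~ (207/e)^n sqrt(2 pi n) -> infinity since 207/e > 1.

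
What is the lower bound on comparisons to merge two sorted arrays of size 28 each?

To merge two sorted arrays of size 28, we need at least 55 comparisons in the worst case. An adversary can force every element to be compared.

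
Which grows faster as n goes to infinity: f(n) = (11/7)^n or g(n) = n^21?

f(n) = (11/7)^n grows faster: (11/7)^n is exponential with base 11/7 > 1, dominating every polynomial.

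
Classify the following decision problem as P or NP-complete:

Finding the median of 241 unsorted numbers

This problem is in P: linear-time selection (median-of-medians) runs in O(n).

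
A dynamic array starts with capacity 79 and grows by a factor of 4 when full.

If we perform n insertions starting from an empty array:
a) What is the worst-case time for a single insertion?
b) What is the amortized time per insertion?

(a) Worst-case single insertion: O(n) -- when the array is full at capacity c, the resize copies all c elements, and c can be Theta(n).
(b) Resizes happen at sizes 79, 316, 1264, ... Total copy cost for n insertions: 79 + 316 + ... = O(n) (geometric series with ratio 1/4). Amortized cost per insertion: O(n)/n = O(1).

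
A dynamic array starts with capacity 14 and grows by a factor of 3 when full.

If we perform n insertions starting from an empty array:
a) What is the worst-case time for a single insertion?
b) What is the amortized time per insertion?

(a) Worst-case single insertion: O(n) -- when the array is full at capacity c, the resize copies all c elements, and c can be Theta(n).
(b) Resizes happen at sizes 14, 42, 126, ... Total copy cost for n insertions: 14 + 42 + ... = O(n) (geometric series with ratio 1/3). Amortized cost per insertion: O(n)/n = O(1).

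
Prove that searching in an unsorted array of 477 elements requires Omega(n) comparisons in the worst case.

An adversary can always place the target in the last position checked. Until all 477 positions are examined, the target might be in any unchecked position. Therefore 477 comparisons are necessary.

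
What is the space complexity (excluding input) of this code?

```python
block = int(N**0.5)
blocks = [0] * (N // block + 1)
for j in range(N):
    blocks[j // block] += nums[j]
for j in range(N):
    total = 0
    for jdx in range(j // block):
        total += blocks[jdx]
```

Space complexity: O(sqrt(n)).
Storage scales with sqrt(n).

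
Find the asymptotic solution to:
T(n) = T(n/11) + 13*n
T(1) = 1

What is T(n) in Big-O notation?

Geometric series: 13*n*(1 + 1/11 + 1/11^2 + ...) = O(n). T(n) = O(n).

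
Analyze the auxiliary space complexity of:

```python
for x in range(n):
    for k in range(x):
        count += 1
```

Space complexity: O(1).
Only a constant amount of auxiliary storage is used; nothing grows with n.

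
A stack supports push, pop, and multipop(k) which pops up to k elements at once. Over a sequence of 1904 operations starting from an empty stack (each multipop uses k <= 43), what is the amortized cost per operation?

Each element is pushed exactly once and popped at most once (whether by pop or as part of a multipop). So the total number of individual pops over the whole sequence is at most the number of pushes, which is at most 1904. Total work <= 2 * 1904, hence O(1) amortized per operation.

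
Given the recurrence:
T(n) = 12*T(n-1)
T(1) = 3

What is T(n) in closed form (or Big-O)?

Each step multiplies by 12. T(n) = T(1)*12^(n-1) = 3*12^(n-1).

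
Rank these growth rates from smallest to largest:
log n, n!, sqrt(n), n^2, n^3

Ordered by growth rate: log n < sqrt(n) < n^2 < n^3 < n!.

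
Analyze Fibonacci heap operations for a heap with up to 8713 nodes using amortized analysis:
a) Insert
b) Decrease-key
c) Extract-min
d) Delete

Fibonacci heaps use lazy consolidation. Potential function Phi = t + 2m (t = number of trees, m = marked nodes).
- Insert: O(1) actual, Delta Phi = +1 (one new tree) => O(1) amortized.
- Decrease-key: with c cascading cuts, actual cost is O(c); Delta Phi <= c - 2(c-1) + 2 = 4 - c (c new trees; >= c-1 marks cleared; <= 1 new mark). Amortized O(c) + (4 - c) = O(1).
- Extract-min: O(D(n) + t) actual; consolidation drops t to <= D(n)+1, so Delta Phi pays for the t term. D(n) = O(log n) for n = 8713 => O(log n) amortized.
- Delete: decrease-key to -inf then extract-min = O(log n).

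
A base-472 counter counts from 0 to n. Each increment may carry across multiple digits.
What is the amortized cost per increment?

Digit at position i changes every 472^i increments. Total digit changes over n increments: n * 472/(472-1) = O(n). Amortized: O(1).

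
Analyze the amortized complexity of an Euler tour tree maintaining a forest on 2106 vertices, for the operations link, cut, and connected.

An Euler tour tree stores each tree's Euler tour as a balanced BST keyed by tour position. On 2106 vertices: link concatenates two tours via O(1) splits/joins of size <= 2*2106 (O(log n)); cut splits the tour at the two occurrences of the edge (O(log n)); connected compares BST roots (O(log n) to find the root). All O(log n) amortized.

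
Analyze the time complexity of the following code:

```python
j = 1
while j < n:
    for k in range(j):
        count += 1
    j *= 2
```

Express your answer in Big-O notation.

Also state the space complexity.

Time complexity: O(n).
Space complexity: O(1).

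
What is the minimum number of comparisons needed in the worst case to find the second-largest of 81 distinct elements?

Lower bound: finding the max needs 81-1 comparisons. By the adversary weight-doubling argument, the max must personally win >= ceil(log_2(81)) = 7 comparisons; the 2nd-largest is among those 7 losers, needing 7-1 more comparisons. Total >= 81-1 + 7-1 = 86. A balanced knockout tournament achieves this.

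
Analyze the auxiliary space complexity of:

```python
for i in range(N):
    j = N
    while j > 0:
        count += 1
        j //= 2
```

Space complexity: O(1).
Only a constant amount of auxiliary storage is used; nothing grows with n.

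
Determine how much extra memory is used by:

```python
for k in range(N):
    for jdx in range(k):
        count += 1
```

Space complexity: O(1).
Only a constant amount of auxiliary storage is used; nothing grows with n.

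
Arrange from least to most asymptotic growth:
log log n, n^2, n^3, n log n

Ordered by growth rate: log log n < n log n < n^2 < n^3.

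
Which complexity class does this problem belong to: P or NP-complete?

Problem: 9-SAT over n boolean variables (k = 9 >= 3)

This problem is NP-complete: 3-SAT is NP-complete (Cook-Levin); k-SAT for k>=3 reduces from 3-SAT.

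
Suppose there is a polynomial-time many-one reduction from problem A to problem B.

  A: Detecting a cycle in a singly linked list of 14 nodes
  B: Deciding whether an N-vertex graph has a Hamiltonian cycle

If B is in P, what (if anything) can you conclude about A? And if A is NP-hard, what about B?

A poly-time reduction A <=_p B means any A-instance can be transformed to a B-instance in poly time.
If B is in P: compose the reduction with B's poly-time algorithm to solve A in poly time, so A is in P.
If A is NP-hard: every NP problem reduces to A, which reduces to B; composing reductions, every NP problem reduces to B, so B is NP-hard.
(Here in fact A is P and B is NP-complete.)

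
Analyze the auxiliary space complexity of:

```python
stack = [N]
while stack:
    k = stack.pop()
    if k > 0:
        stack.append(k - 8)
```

Space complexity: O(1).
Only a constant amount of auxiliary storage is used; nothing grows with n.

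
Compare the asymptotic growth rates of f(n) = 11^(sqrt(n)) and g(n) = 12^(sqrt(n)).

g(n) = 12^(sqrt(n)) grows faster: ratio is (12/11)^(sqrt(n)) -> infinity since 12/11 > 1.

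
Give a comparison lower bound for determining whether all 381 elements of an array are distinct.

In the algebraic decision-tree model, the YES region for element distinctness on 381 elements has 381! connected components (one per ordering). Ben-Or's theorem then gives a lower bound of Omega(log(n!)) = Omega(n log n).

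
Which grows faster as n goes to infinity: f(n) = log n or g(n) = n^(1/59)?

g(n) = n^(1/59) grows faster: any positive power of n dominates log n.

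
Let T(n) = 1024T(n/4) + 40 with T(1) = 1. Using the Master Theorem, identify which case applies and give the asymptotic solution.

a=1024, b=4, f(n)=40.
log_4(1024) = 5 > 0.
Since f(n) = O(n^0) is polynomially smaller than n^5, Case 1 applies.
T(n) = Theta(n^5).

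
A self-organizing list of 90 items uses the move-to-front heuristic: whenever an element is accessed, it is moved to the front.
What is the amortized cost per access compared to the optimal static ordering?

With potential Phi = number of inversions between the MTF list and the optimal static list (at most C(90,2)), each access has amortized cost at most 2 * (cost under optimal static ordering). This is the move-to-front 2-competitiveness result.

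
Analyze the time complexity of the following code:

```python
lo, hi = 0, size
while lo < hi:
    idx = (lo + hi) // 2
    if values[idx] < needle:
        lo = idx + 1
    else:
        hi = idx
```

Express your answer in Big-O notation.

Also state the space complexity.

Time complexity: O(log n).
Space complexity: O(1).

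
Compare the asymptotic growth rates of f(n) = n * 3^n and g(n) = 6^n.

g(n) = 6^n grows faster: 6^n / (n 3^n) = (6/3)^n / n -> infinity since 6/3 > 1.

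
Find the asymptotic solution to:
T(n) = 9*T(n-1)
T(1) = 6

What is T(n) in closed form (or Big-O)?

Each step multiplies by 9. T(n) = T(1)*9^(n-1) = 6*9^(n-1).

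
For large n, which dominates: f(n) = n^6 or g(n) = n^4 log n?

f(n) = n^6 grows faster: n^6 / (n^4 log n) = n^2/log n -> infinity.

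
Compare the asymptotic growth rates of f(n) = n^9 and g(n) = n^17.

g(n) = n^17 grows faster: n^17/n^9 = n^8 -> infinity.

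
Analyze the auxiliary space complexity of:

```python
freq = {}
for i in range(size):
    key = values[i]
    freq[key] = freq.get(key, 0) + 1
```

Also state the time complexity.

Space complexity: O(n).
Auxiliary storage grows linearly with the input size n in the worst case.
Time complexity: O(n).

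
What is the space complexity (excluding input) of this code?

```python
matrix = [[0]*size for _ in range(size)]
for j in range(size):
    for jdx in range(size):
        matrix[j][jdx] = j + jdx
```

Space complexity: O(n^2).
A 2D structure of size n x n is allocated.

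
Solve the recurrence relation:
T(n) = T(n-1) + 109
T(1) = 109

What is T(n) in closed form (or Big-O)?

Unrolling: T(n) = T(n-1) + 109 = T(n-2) + 2*109 = ... = T(1) + (n-1)*109 = 109 + (n-1)*109 = 109n.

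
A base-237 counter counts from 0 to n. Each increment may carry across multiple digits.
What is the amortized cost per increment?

Digit at position i changes every 237^i increments. Total digit changes over n increments: n * 237/(237-1) = O(n). Amortized: O(1).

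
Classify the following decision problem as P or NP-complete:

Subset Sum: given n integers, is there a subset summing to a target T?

This problem is NP-complete: one of Karp's 21 NP-complete problems.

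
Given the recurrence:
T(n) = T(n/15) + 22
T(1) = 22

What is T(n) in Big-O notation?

Each step divides n by 15 and adds 22. After log_15(n) steps, T(n) = O(log n).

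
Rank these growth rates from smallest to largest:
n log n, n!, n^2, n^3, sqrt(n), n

Ordered by growth rate: sqrt(n) < n < n log n < n^2 < n^3 < n!.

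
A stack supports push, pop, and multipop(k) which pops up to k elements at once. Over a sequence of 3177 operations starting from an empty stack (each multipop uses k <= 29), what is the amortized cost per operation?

Each element is pushed exactly once and popped at most once (whether by pop or as part of a multipop). So the total number of individual pops over the whole sequence is at most the number of pushes, which is at most 3177. Total work <= 2 * 3177, hence O(1) amortized per operation.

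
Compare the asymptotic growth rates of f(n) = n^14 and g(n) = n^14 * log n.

g(n) = n^14 * log n grows faster: extra log n factor -> infinity.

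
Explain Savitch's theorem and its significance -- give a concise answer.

Savitch's theorem states that NSPACE(f(n)) is contained in DSPACE(f(n)^2) for f(n) >= log n. In particular, NPSPACE = PSPACE, meaning nondeterminism does not significantly help for space-bounded computation. This contrasts with time, where we do not know if P = NP.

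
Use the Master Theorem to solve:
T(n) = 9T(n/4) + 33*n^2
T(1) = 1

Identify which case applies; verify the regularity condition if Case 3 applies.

a=9, b=4, f(n)=33*n^2.
log_4(9) = 1.585 < 2.
f(n) = Omega(n^(1.585+epsilon)) for some epsilon > 0, so Case 3 is the candidate.
Regularity: a*f(n/b) = 9*33*(n/4)^2 = (9/16)*33*n^2 <= c*f(n) with c = 9/16 < 1. Satisfied.
Case 3: T(n) = Theta(n^2).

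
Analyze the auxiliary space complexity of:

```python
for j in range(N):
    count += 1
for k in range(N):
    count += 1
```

Space complexity: O(1).
Only a constant amount of auxiliary storage is used; nothing grows with n.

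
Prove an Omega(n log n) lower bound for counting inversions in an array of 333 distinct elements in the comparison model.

Decision-tree argument: at any leaf, the comparisons made (with transitivity) must totally order all 333 elements -- otherwise some pair (i,j) is unordered, and an adversary can present two inputs agreeing on every comparison made but with that pair flipped, changing the inversion count by 1, so the leaf's output is wrong on one of them. Hence the tree has >= 333! leaves and height >= log_2(333!) = Omega(n log n). Modified merge sort achieves O(n log n).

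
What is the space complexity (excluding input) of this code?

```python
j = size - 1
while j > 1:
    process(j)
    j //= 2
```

Space complexity: O(1).
Only a constant amount of auxiliary storage is used; nothing grows with n.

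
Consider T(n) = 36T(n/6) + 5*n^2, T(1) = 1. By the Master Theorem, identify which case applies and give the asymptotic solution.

a=36, b=6, f(n)=5*n^2.
log_6(36) = 2, so n^(log_b(a)) = n^2.
f(n) = Theta(n^2), so Case 2 applies.
T(n) = Theta(n^2 log n).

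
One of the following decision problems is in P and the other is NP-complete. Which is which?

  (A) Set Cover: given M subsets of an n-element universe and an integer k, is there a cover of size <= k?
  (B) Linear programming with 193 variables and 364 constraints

(A) is NP-complete: one of Karp's 21 NP-complete problems (with k part of the input).
(B) is P: the ellipsoid and interior-point methods run in polynomial time.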